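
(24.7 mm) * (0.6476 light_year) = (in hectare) 1.513e+10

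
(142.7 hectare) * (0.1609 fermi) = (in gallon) 6.066e-08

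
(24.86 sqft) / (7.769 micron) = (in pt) 8.427e+08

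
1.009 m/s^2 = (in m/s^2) 1.009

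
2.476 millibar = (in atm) 0.002444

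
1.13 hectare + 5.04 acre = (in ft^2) 3.412e+05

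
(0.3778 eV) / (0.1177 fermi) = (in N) 0.0005143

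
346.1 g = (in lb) 0.763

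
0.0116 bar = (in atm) 0.01145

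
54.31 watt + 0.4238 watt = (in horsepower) 0.0734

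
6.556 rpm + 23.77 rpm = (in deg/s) 182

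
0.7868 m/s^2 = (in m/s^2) 0.7868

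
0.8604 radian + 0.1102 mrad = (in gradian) 54.78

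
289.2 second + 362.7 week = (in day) 2539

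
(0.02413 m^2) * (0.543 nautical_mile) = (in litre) 2.427e+04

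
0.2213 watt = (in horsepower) 0.0002968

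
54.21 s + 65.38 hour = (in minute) 3924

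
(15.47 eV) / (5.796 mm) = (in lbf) 9.614e-17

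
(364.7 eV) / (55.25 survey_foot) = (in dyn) 3.47e-13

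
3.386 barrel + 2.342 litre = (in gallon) 142.8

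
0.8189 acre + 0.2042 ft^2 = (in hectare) 0.3314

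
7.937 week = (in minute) 8e+04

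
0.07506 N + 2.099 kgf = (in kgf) 2.107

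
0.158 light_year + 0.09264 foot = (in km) 1.495e+12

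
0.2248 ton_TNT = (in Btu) 8.915e+05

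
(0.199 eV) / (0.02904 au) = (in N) 7.339e-30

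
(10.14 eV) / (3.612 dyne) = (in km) 4.498e-17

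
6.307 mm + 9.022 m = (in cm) 902.8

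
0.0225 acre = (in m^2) 91.05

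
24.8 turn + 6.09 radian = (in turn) 25.77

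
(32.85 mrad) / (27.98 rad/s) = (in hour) 3.261e-07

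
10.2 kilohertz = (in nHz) 1.02e+13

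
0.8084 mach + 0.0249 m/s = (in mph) 615.8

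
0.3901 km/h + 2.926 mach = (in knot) 1937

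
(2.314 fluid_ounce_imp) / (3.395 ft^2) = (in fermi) 2.085e+11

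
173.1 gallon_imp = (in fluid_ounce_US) 2.661e+04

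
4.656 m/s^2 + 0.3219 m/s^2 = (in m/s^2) 4.978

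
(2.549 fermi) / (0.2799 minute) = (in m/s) 1.518e-16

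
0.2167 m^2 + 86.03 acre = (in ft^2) 3.747e+06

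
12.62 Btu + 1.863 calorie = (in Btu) 12.63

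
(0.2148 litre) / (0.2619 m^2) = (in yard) 0.0008969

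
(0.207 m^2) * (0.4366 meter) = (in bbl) 0.5684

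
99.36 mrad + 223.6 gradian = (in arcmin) 1.242e+04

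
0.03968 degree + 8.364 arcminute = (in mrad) 3.126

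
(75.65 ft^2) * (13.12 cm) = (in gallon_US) 243.6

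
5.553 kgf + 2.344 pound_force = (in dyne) 6.488e+06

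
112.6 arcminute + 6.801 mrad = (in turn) 0.006295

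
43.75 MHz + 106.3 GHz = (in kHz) 1.063e+08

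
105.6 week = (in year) 2.025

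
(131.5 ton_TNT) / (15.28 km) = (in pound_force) 8.095e+06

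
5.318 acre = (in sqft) 2.317e+05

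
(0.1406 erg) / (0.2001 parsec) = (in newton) 2.277e-24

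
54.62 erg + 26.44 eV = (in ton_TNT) 1.305e-15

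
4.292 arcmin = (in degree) 0.07153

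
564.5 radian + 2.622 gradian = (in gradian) 3.594e+04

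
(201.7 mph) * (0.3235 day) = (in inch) 9.922e+07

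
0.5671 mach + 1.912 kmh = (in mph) 433.1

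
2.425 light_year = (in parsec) 0.7435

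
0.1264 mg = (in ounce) 4.459e-06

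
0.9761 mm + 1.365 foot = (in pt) 1182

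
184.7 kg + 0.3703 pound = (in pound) 407.6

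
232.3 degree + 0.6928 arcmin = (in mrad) 4055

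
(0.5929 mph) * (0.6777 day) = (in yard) 1.697e+04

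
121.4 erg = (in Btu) 1.151e-08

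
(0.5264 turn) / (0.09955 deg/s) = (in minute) 31.73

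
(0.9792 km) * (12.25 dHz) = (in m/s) 1200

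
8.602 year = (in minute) 4.521e+06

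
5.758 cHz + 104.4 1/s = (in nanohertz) 1.045e+11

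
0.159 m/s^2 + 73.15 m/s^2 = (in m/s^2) 73.31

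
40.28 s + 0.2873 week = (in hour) 48.28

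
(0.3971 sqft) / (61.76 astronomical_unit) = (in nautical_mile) 2.156e-18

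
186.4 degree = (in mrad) 3253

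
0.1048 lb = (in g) 47.54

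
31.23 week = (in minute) 3.148e+05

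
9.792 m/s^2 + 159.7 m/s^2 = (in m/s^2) 169.5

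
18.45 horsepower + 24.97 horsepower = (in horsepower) 43.42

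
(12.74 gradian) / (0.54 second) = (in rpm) 3.539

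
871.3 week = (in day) 6099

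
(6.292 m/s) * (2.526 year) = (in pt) 1.421e+12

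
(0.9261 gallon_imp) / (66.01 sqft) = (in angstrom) 6.865e+06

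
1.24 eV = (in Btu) 1.883e-22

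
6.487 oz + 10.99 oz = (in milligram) 4.955e+05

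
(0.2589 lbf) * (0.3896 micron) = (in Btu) 4.253e-10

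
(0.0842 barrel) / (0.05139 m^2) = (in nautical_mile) 0.0001407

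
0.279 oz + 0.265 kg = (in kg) 0.2729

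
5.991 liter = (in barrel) 0.03768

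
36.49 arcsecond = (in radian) 0.0001769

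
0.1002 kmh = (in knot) 0.0541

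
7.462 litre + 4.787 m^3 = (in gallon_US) 1267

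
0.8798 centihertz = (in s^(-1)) 0.008798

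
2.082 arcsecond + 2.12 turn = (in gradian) 848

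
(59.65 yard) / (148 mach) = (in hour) 3.007e-07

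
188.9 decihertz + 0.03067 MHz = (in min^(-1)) 1.841e+06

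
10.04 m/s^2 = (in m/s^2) 10.04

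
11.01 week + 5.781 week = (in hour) 2821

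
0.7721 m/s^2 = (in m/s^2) 0.7721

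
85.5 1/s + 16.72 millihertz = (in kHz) 0.08552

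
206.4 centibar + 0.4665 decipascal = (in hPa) 2064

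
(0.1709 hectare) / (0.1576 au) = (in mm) 7.249e-05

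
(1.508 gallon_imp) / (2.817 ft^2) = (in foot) 0.08594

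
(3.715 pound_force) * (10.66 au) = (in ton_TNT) 6298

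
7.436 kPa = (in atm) 0.07339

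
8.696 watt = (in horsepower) 0.01166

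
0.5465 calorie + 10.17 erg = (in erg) 2.287e+07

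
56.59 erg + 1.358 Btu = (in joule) 1433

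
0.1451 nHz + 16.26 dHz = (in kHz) 0.001626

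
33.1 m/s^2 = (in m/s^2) 33.1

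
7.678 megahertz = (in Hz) 7.678e+06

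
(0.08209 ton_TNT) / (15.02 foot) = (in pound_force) 1.687e+07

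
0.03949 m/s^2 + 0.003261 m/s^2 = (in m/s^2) 0.04275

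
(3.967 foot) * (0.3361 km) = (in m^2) 406.4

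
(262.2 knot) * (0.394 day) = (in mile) 2853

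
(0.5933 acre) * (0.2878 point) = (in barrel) 1.533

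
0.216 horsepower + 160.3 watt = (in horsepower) 0.431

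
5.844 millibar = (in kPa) 0.5844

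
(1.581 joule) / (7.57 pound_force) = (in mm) 46.95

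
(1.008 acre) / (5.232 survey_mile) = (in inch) 19.07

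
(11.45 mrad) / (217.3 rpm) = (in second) 0.0005032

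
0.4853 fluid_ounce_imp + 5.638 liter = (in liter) 5.652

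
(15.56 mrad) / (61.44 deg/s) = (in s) 0.01451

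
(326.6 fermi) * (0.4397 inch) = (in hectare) 3.648e-19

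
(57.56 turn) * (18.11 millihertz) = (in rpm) 62.54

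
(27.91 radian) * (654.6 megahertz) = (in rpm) 1.745e+11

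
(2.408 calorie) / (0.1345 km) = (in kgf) 0.007638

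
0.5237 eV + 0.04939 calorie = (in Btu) 0.0001959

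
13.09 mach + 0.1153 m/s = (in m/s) 4457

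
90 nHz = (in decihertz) 9e-07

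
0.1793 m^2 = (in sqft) 1.93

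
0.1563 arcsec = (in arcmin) 0.002605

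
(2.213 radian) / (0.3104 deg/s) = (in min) 6.808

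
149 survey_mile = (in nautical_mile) 129.5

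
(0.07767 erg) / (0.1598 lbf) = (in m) 1.093e-08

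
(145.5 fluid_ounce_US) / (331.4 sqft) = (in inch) 0.005502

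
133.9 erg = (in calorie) 3.2e-06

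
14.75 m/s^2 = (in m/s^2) 14.75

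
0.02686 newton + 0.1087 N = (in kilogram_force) 0.01382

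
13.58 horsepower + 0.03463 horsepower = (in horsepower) 13.61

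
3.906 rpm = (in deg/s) 23.44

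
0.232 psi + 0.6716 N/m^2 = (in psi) 0.2321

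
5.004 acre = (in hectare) 2.025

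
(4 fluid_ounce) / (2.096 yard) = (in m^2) 6.172e-05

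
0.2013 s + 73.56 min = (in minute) 73.56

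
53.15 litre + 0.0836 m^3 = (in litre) 136.7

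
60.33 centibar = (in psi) 8.75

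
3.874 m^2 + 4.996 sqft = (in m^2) 4.338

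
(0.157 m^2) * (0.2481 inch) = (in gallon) 0.2614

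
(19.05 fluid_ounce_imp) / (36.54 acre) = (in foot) 1.201e-08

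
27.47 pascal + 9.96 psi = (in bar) 0.687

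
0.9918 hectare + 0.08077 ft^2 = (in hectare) 0.9918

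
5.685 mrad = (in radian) 0.005685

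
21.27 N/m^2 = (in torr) 0.1595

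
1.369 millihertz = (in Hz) 0.001369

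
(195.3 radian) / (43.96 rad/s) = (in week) 7.346e-06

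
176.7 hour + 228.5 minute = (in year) 0.02061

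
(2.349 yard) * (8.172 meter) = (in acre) 0.004337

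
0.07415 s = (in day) 8.582e-07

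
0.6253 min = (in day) 0.0004342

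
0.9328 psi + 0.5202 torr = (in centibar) 6.501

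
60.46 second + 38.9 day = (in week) 5.557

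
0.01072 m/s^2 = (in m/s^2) 0.01072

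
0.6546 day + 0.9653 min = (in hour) 15.73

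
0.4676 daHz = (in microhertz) 4.676e+06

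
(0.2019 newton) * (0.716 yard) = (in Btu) 0.0001253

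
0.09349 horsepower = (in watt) 69.72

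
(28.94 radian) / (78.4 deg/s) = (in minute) 0.3525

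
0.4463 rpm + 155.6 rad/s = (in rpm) 1486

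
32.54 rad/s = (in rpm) 310.7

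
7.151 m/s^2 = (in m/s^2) 7.151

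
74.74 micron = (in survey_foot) 0.0002452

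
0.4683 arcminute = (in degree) 0.007805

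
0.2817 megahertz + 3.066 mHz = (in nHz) 2.817e+14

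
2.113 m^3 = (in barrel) 13.29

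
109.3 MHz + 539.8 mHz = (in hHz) 1.093e+06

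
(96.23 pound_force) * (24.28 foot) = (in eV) 1.977e+22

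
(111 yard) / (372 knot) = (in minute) 0.008839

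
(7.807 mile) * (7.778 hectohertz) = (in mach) 2.87e+04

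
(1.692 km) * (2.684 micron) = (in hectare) 4.541e-07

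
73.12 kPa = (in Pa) 7.312e+04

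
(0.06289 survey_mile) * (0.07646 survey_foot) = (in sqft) 25.39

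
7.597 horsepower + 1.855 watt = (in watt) 5667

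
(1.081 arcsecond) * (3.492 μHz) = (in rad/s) 1.83e-11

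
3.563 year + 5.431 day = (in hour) 3.134e+04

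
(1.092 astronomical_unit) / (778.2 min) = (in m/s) 3.499e+06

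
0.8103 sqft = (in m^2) 0.07528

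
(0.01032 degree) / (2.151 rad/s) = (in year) 2.655e-12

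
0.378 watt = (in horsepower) 0.0005069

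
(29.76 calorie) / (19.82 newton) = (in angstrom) 6.282e+10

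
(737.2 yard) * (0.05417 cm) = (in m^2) 0.3652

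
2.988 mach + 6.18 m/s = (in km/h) 3685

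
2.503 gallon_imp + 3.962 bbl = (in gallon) 169.4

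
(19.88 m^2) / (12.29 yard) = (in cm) 176.9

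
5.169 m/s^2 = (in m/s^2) 5.169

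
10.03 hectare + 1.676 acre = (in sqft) 1.153e+06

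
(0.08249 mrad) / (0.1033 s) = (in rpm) 0.007626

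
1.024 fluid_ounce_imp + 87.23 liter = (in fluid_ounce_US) 2951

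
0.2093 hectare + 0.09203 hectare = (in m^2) 3013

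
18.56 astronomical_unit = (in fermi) 2.777e+27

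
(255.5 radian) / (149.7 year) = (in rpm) 5.168e-07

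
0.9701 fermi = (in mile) 6.028e-19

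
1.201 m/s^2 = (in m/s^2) 1.201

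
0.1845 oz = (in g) 5.23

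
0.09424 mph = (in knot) 0.08189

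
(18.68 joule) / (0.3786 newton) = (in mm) 4.934e+04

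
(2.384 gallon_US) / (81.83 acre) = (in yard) 2.98e-08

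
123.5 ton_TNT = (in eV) 3.225e+30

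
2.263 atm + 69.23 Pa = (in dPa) 2.294e+06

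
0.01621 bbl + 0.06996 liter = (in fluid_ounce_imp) 93.17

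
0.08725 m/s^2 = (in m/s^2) 0.08725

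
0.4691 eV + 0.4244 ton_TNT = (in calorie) 4.244e+08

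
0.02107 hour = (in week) 0.0001254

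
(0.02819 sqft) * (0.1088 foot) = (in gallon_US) 0.02294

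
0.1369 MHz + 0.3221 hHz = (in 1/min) 8.216e+06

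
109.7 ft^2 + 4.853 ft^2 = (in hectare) 0.001064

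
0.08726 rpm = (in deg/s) 0.5236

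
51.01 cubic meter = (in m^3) 51.01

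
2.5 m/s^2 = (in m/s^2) 2.5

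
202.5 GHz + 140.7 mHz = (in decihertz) 2.025e+12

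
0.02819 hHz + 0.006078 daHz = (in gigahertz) 2.88e-09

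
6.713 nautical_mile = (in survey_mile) 7.725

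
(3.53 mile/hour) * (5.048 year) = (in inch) 9.89e+09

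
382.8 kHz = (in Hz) 3.828e+05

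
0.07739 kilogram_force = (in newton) 0.7589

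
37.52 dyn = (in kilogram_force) 3.826e-05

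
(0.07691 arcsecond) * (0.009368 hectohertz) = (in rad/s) 3.493e-07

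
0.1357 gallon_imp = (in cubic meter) 0.0006169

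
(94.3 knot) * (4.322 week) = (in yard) 1.387e+08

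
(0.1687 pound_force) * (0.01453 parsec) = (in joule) 3.364e+14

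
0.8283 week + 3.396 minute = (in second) 5.012e+05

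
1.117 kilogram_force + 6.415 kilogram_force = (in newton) 73.86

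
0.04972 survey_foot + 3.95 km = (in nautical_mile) 2.133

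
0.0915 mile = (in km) 0.1473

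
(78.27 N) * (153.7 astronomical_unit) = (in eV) 1.123e+34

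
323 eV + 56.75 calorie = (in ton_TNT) 5.675e-08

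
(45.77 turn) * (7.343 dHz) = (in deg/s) 1.21e+04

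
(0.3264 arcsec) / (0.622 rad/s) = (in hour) 7.067e-10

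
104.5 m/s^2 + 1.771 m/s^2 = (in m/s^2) 106.3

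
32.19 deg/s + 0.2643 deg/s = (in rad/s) 0.5664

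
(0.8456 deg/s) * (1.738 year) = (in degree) 4.635e+07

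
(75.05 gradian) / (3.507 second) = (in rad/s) 0.3362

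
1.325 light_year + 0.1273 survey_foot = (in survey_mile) 7.789e+12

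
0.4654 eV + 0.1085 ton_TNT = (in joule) 4.54e+08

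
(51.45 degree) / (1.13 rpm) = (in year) 2.406e-07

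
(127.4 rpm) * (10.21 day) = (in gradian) 7.492e+08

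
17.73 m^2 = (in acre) 0.004381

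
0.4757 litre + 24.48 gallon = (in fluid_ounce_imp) 3278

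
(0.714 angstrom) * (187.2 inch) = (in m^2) 3.395e-10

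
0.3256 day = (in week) 0.04651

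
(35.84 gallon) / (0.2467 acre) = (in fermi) 1.359e+11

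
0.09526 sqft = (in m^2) 0.00885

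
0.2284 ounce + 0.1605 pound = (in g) 79.28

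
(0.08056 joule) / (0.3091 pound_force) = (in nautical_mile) 3.164e-05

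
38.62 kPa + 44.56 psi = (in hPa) 3459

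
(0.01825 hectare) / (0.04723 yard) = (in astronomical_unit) 2.825e-08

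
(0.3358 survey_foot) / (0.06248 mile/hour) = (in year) 1.162e-07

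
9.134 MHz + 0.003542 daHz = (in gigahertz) 0.009134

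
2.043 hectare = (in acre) 5.048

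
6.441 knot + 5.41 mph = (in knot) 11.14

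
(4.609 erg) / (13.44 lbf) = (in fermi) 7.709e+06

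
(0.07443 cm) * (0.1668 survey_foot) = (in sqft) 0.0004073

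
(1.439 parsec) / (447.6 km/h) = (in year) 1.132e+07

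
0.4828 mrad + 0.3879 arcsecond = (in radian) 0.0004847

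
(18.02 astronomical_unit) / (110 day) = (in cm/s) 2.836e+07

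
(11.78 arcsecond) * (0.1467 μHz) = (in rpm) 8.001e-11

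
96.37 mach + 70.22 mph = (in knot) 6.385e+04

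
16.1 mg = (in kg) 1.61e-05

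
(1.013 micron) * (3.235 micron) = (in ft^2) 3.527e-11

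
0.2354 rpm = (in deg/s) 1.412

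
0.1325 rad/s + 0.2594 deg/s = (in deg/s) 7.851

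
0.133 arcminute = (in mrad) 0.03869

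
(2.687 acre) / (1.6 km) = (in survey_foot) 22.3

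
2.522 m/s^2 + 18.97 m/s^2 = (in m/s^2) 21.49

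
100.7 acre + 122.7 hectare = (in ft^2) 1.759e+07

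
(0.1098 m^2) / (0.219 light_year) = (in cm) 5.299e-15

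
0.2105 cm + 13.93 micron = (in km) 2.119e-06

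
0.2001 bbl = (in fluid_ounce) 1076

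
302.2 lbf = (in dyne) 1.344e+08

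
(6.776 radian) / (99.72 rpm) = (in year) 2.058e-08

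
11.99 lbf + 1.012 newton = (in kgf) 5.542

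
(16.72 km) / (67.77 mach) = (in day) 8.386e-06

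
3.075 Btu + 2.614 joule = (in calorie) 776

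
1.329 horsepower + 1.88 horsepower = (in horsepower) 3.209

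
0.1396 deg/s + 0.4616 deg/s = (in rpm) 0.1002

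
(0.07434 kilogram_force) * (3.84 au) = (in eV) 2.614e+30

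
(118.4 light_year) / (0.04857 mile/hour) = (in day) 5.971e+14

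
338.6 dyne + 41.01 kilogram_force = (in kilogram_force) 41.01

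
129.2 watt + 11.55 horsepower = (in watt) 8742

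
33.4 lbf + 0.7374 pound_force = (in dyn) 1.519e+07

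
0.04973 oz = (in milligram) 1410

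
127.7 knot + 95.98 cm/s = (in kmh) 240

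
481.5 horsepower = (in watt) 3.591e+05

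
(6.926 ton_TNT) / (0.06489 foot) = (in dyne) 1.465e+17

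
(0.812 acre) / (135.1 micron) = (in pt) 6.895e+10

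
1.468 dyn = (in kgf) 1.497e-06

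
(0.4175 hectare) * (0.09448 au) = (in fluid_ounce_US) 1.995e+18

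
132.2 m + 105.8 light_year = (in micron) 1.001e+24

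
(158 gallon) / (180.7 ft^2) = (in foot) 0.1169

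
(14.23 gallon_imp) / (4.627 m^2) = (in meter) 0.01398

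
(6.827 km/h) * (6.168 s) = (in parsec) 3.791e-16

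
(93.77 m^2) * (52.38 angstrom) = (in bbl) 3.089e-06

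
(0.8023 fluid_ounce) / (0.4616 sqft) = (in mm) 0.5533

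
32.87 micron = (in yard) 3.595e-05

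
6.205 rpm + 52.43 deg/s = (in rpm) 14.94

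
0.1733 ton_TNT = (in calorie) 1.733e+08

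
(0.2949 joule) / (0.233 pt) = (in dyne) 3.588e+08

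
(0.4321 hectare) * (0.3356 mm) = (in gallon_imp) 319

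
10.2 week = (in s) 6.169e+06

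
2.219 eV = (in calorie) 8.497e-20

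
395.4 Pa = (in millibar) 3.954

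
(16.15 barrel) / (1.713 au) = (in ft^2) 1.079e-10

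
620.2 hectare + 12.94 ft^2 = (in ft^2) 6.676e+07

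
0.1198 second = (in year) 3.799e-09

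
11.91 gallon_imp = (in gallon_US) 14.3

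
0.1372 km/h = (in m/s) 0.03811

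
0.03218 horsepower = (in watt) 24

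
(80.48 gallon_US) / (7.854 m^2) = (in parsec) 1.257e-18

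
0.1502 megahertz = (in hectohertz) 1502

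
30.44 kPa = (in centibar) 30.44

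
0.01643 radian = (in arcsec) 3389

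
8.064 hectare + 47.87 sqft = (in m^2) 8.064e+04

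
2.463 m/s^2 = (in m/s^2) 2.463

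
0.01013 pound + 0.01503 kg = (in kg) 0.01962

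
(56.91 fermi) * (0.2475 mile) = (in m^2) 2.267e-11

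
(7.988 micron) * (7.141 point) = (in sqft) 2.166e-07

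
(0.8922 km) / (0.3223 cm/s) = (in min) 4614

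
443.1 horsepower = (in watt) 3.304e+05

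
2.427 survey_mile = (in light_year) 4.129e-13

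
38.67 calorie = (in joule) 161.8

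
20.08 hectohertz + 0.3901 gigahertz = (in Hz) 3.901e+08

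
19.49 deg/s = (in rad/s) 0.3402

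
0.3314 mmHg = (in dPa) 441.8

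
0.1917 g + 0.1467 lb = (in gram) 66.73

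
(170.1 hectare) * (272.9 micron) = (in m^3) 464.2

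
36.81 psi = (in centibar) 253.8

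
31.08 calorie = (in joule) 130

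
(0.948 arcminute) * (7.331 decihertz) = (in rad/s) 0.0002022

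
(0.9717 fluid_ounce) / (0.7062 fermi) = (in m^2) 4.069e+10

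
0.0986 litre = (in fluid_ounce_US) 3.334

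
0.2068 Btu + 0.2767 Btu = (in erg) 5.101e+09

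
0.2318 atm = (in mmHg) 176.2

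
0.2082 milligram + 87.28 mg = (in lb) 0.0001929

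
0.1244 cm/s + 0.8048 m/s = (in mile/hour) 1.803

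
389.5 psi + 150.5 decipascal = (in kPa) 2686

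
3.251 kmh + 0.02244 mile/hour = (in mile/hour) 2.043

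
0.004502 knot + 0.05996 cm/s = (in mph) 0.006522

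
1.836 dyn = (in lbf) 4.127e-06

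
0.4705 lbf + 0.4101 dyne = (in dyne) 2.093e+05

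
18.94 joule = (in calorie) 4.527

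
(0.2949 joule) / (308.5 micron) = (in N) 955.9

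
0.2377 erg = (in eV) 1.484e+11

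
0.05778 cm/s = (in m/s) 0.0005778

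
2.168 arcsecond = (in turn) 1.673e-06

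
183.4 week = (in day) 1284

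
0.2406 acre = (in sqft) 1.048e+04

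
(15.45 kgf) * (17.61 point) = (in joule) 0.9413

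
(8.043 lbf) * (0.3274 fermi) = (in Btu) 1.11e-17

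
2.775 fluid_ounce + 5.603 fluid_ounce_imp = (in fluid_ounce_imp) 8.491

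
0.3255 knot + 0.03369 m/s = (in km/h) 0.7241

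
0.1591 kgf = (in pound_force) 0.3508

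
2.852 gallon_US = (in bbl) 0.0679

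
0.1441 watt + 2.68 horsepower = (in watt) 1999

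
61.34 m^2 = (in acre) 0.01516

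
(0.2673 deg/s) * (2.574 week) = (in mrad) 7.263e+06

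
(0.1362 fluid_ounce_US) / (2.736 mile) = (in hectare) 9.148e-14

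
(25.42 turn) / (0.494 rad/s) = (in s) 323.3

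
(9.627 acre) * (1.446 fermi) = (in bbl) 3.543e-10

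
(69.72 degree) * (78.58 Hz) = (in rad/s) 95.62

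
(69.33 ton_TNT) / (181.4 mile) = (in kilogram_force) 1.013e+05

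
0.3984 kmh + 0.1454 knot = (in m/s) 0.1855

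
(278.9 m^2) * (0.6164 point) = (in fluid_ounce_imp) 2134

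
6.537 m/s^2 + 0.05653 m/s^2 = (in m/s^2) 6.594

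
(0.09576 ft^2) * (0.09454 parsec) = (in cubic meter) 2.595e+13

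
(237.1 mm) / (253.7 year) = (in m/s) 2.963e-11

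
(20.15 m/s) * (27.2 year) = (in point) 4.899e+13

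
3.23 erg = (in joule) 3.23e-07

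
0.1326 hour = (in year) 1.514e-05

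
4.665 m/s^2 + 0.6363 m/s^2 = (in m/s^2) 5.301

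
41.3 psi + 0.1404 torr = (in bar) 2.848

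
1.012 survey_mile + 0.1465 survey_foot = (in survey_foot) 5344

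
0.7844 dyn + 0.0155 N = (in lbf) 0.003486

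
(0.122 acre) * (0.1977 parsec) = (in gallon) 7.956e+20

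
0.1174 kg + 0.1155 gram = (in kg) 0.1175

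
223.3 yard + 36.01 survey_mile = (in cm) 5.816e+06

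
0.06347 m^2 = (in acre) 1.568e-05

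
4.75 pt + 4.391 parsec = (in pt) 3.841e+20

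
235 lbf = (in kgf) 106.6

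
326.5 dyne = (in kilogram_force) 0.0003329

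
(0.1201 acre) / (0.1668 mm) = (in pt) 8.26e+09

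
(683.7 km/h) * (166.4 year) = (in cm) 9.966e+13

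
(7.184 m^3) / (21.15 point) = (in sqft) 1.036e+04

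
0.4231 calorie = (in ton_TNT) 4.231e-10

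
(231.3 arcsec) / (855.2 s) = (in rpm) 1.252e-05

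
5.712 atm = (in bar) 5.788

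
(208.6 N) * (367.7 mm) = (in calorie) 18.33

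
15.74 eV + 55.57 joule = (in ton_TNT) 1.328e-08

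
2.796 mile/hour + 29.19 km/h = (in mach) 0.02748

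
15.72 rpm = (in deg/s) 94.32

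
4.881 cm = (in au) 3.263e-13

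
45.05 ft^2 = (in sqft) 45.05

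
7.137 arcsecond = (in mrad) 0.0346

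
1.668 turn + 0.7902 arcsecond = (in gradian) 667.2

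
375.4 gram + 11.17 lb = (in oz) 192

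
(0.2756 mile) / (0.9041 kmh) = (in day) 0.02044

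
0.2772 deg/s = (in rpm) 0.0462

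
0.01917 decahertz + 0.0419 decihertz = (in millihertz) 195.9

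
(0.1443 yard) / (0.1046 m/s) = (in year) 4e-08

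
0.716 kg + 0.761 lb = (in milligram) 1.061e+06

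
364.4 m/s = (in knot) 708.3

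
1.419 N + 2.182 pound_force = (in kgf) 1.134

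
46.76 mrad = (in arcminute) 160.7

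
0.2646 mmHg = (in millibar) 0.3528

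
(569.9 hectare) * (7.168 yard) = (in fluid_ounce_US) 1.263e+12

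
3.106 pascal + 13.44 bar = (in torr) 1.008e+04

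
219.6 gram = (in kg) 0.2196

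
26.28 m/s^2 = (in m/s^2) 26.28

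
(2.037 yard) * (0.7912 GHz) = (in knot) 2.865e+09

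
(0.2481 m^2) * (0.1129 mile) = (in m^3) 45.08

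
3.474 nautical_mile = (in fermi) 6.434e+18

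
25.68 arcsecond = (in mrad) 0.1245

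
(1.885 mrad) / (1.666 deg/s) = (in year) 2.056e-09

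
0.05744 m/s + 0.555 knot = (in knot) 0.6667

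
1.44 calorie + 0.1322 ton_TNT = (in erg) 5.531e+15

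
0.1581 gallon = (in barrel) 0.003764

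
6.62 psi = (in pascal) 4.564e+04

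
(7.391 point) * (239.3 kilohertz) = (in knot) 1213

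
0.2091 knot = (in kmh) 0.3873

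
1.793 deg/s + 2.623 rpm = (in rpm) 2.922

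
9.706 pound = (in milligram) 4.403e+06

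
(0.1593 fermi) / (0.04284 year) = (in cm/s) 1.179e-20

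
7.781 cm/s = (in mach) 0.0002285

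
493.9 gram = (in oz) 17.42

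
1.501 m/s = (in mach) 0.004408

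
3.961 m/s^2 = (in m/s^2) 3.961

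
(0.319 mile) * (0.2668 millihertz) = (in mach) 0.0004023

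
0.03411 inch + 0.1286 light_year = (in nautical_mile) 6.569e+11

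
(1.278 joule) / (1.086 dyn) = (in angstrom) 1.177e+15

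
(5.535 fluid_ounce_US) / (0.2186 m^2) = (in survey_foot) 0.002457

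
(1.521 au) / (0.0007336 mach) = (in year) 2.888e+04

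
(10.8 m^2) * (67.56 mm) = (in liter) 729.6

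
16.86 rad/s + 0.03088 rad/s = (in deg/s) 967.8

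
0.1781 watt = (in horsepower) 0.0002388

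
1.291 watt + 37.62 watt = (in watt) 38.91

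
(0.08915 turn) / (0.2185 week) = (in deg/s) 0.0002429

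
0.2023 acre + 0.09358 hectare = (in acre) 0.4335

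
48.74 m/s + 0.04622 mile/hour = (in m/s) 48.76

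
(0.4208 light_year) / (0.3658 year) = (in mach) 1.014e+06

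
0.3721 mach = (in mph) 283.4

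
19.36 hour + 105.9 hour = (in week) 0.7456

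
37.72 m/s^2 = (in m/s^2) 37.72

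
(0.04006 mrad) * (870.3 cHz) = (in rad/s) 0.0003486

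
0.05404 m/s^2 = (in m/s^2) 0.05404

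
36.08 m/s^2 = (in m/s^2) 36.08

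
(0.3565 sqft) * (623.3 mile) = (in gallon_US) 8.777e+06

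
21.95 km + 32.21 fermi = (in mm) 2.195e+07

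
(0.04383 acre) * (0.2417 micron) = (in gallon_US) 0.01133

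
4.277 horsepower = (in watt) 3189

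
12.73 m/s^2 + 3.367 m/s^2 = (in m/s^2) 16.1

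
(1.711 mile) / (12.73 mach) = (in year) 2.014e-08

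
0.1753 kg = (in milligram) 1.753e+05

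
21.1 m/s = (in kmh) 75.96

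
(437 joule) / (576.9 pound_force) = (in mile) 0.0001058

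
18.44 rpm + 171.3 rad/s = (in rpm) 1654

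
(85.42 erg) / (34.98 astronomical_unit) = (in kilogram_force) 1.665e-19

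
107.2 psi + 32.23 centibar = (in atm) 7.613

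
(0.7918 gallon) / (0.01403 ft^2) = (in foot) 7.544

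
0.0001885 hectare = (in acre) 0.0004658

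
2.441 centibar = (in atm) 0.02409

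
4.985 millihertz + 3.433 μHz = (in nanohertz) 4.988e+06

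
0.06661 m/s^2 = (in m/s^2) 0.06661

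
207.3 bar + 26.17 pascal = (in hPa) 2.073e+05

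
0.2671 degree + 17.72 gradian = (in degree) 16.22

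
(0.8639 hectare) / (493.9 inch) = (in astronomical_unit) 4.603e-09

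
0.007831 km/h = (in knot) 0.004228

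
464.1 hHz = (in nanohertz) 4.641e+13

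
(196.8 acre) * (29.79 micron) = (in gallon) 6268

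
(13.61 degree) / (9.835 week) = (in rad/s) 3.993e-08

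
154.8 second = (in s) 154.8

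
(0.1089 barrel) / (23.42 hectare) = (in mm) 7.393e-05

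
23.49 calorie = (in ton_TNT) 2.349e-08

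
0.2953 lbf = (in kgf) 0.1339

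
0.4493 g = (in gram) 0.4493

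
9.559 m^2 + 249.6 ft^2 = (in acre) 0.008092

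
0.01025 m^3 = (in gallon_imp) 2.255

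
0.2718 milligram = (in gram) 0.0002718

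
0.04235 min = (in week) 4.201e-06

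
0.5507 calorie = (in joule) 2.304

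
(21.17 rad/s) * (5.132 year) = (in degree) 1.963e+11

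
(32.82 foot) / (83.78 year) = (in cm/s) 3.786e-07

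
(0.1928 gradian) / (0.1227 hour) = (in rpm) 6.547e-05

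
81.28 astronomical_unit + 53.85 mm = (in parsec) 0.0003941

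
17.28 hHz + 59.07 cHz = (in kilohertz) 1.729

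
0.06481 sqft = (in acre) 1.488e-06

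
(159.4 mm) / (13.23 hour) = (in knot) 6.506e-06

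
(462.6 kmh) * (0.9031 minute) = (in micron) 6.963e+09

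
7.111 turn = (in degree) 2560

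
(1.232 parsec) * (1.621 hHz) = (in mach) 1.81e+16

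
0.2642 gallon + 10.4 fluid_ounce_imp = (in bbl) 0.008149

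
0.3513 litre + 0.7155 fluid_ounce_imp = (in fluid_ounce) 12.57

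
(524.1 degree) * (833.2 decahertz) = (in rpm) 7.278e+05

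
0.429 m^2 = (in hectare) 4.29e-05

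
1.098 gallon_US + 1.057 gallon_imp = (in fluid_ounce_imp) 315.4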